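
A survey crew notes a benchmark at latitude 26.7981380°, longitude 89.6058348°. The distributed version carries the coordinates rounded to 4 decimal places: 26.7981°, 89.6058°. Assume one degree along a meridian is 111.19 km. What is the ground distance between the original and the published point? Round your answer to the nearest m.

Δlat = 26.7981380 − 26.7981 = +0.0000380°; Δlon = 89.6058348 − 89.6058 = +0.0000348°.
North–south shift: 0.0000380 × 111190 = 4.22522 m.
East–west at this latitude: 0.0000348° × 111190 × cos 26.7981° ≈ 0.0000348 × 99248.3 = 3.45384 m.
Hypotenuse of the two orthogonal shifts: √(4.22522² + 3.45384²) = 5.45724 m.

5 m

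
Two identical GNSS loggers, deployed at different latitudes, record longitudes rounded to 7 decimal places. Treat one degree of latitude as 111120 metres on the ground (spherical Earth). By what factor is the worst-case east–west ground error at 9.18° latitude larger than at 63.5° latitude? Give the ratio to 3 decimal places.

2.212

Rounding to 7 decimal places leaves the longitude within ±5e-08° of the true value.
At 9.18°: 5e-08° × 111120 × cos 9.18° = 5e-08 × 111120 × 0.9872 ≈ 0.0054848 m.
At 63.5°: 5e-08° × 111120 × cos 63.5° = 5e-08 × 111120 × 0.4462 ≈ 0.0024791 m.
The ratio reduces to cos 9.18° / cos 63.5° = 0.9872/0.4462 ≈ 2.2125.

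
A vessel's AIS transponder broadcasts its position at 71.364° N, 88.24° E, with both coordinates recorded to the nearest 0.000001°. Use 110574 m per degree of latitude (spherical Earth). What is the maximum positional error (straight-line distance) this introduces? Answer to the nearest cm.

Rounding to 6 decimal places leaves each coordinate within ±5e-07° of the true value.
N–S: 5e-07° × 110574 m/° = 0.055287 m.
East–west component at 71.364°: 5e-07° × 110574 × cos 71.364° ≈ 5e-07 × 35334.4 ≈ 0.0176672 m.
Combining orthogonally: (0.055287² + 0.0176672²)^½ ≈ 0.0580412 m.
That is 0.0580412 m = 5.8041 cm.

6 cm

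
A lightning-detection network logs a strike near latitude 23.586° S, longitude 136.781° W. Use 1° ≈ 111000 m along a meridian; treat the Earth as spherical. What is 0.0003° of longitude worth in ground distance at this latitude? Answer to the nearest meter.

0.0003° of longitude at 23.586° is 0.0003 × 111000 × cos 23.586° ≈ 0.0003 × 101727 = 30.5181 m.

31 meters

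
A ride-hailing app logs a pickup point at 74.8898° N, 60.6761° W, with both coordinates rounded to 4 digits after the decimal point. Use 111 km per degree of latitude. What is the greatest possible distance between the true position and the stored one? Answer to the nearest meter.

6 meters

Rounding to 4 decimal places leaves each coordinate within ±5e-05° of the true value.
North–south component: 5e-05° × 111000 = 5.55 m.
Longitude error → 5e-05 × 111000 × cos 74.8898° = 5e-05 × 111000 × 0.2607 ≈ 1.44675 m.
Combining orthogonally: (5.55² + 1.44675²)^½ ≈ 5.73547 m.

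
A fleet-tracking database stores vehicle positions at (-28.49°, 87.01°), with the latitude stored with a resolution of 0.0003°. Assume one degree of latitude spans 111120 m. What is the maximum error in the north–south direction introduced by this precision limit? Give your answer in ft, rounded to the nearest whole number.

With a 0.0003° grid the true value lies within half a step, ±0.0003°/2 = ±0.00015°, of the stored one.
North–south distance: 0.00015° × 111120 m/° = 16.668 m.
In feet: 16.668 m ÷ 0.3048 ≈ 54.685 ft.

55 ft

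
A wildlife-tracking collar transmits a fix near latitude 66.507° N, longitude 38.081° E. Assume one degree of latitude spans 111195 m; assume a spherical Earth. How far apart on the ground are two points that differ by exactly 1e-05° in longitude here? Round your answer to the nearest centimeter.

44 centimeters

1e-05° of longitude at 66.507° is 1e-05 × 111195 × cos 66.507° ≈ 1e-05 × 44326.4 = 0.443264 m.
That is 0.443264 m = 44.326 cm.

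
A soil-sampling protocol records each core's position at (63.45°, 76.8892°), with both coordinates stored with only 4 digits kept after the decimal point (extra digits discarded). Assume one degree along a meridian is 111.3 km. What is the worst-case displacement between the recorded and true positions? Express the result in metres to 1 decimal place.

12.2 metres

Truncating at 4 decimal places can drop up to a full unit in the last place, so each coordinate may be off by as much as 0.0001°.
North–south component: 0.0001° × 111300 = 11.13 m.
Longitude error → 0.0001 × 111300 × cos 63.45° = 0.0001 × 111300 × 0.4470 ≈ 4.97487 m.
The two errors are perpendicular, so the maximum displacement is √(11.13² + 4.97487²) ≈ 12.1912 m.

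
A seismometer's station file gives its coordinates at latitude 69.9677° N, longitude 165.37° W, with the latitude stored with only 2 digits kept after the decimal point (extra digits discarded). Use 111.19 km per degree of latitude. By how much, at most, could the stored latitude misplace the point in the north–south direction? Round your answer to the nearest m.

Truncating at 2 decimal places can drop up to a full unit in the last place, so the latitude may be off by as much as 0.01°.
North–south distance: 0.01° × 111190 m/° = 1111.9 m.

1112 m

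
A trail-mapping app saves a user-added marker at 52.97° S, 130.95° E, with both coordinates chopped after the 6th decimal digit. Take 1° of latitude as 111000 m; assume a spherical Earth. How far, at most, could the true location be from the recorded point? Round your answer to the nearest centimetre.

13 centimetres

Truncating at 6 decimal places can drop up to a full unit in the last place, so each coordinate may be off by as much as 1e-06°.
North–south component: 1e-06° × 111000 = 0.111 m.
Longitude error → 1e-06 × 111000 × cos 52.97° = 1e-06 × 111000 × 0.6022 ≈ 0.0668479 m.
Worst case both components are at the extreme and orthogonal: √(0.111² + 0.0668479²) ≈ 0.129575 m.
That is 0.129575 m = 12.957 cm.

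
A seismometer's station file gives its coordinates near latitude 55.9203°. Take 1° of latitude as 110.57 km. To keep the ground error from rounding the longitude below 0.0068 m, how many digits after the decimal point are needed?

At 55.9203° one degree of longitude covers 110570 × cos 55.9203° ≈ 110570 × 0.5603 ≈ 61957.4 m.
N decimal places → at most half a unit in the last place, 0.5 × 10⁻ᴺ° = 61957.4/2 × 10⁻ᴺ m.
Setting 30978.7 × 10⁻ᴺ ≤ 0.0068 gives 10ᴺ ≥ 4.556e+06, i.e. N ≥ 6.66.
N = 6 would give 0.031 m (too coarse); N = 7 gives 0.0031 m ≤ 0.0068 m.

7 decimal places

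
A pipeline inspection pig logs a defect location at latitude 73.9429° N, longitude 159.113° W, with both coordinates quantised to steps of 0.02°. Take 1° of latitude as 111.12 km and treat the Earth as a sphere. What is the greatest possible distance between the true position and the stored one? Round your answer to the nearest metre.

1153 metres

With a 0.02° grid the true value lies within half a step, ±0.02°/2 = ±0.01°, of the stored one.
Latitude error → 0.01 × 111120 = 1111.2 m along the meridian.
Longitude error → 0.01 × 111120 × cos 73.9429° = 0.01 × 111120 × 0.2766 ≈ 307.353 m.
Worst case both components are at the extreme and orthogonal: √(1111.2² + 307.353²) ≈ 1152.92 m.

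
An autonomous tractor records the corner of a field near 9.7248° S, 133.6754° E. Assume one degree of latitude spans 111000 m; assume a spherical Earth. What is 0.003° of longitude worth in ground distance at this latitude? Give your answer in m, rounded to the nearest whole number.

328 m

0.003° of longitude at 9.7248° is 0.003 × 111000 × cos 9.7248° ≈ 0.003 × 109405 = 328.215 m.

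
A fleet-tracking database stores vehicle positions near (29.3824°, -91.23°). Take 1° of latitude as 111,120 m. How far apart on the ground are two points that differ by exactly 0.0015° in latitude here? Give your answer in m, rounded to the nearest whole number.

Along a meridian 0.0015° is 0.0015 × 111120 = 166.68 m.

167 m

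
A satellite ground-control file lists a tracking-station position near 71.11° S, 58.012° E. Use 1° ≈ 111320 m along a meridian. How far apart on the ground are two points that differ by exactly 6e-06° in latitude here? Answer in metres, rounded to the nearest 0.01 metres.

6e-06° × 111320 m/° = 0.66792 m.

0.67 metres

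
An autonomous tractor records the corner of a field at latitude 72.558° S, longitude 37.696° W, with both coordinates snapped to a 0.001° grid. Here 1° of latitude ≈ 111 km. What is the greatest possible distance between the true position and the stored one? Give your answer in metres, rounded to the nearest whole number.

With a 0.001° grid the true value lies within half a step, ±0.001°/2 = ±0.0005°, of the stored one.
North–south component: 0.0005° × 111000 = 55.5 m.
Longitude error → 0.0005 × 111000 × cos 72.558° = 0.0005 × 111000 × 0.2997 ≈ 16.6356 m.
Combining orthogonally: (55.5² + 16.6356²)^½ ≈ 57.9396 m.

58 metres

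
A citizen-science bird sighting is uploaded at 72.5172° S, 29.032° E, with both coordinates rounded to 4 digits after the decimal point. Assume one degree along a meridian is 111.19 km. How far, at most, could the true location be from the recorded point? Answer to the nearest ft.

Rounding to 4 decimal places leaves each coordinate within ±5e-05° of the true value.
Latitude error → 5e-05 × 111190 = 5.5595 m along the meridian.
Longitude error → 5e-05 × 111190 × cos 72.5172° = 5e-05 × 111190 × 0.3004 ≈ 1.67018 m.
The two errors are perpendicular, so the maximum displacement is √(5.5595² + 1.67018²) ≈ 5.80496 m.
Converting: 5.80496 m × 3.2808 ft/m ≈ 19.045 ft.

19 ft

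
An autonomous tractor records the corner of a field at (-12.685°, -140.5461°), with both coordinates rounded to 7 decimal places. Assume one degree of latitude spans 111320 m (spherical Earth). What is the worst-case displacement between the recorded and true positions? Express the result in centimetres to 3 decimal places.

0.778 centimetres

Rounding to 7 decimal places leaves each coordinate within ±5e-08° of the true value.
Latitude error → 5e-08 × 111320 = 0.005566 m along the meridian.
E–W at 12.685°: 5e-08° × 111320 × cos 12.685° = 5e-08 × 111320 × 0.9756 ≈ 0.00543015 m.
Worst case both components are at the extreme and orthogonal: √(0.005566² + 0.00543015²) ≈ 0.00777604 m.
That is 0.00777604 m = 0.7776 cm.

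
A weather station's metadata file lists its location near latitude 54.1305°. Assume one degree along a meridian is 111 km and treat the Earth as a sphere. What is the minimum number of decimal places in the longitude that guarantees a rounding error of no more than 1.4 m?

5 decimal places

At 54.1305° one degree of longitude covers 111000 × cos 54.1305° ≈ 111000 × 0.5859 ≈ 65039.5 m.
Rounding to N decimal places gives at most 0.5 × 10⁻ᴺ degrees of error, i.e. 0.5 × 10⁻ᴺ × 65039.5 m.
Need 0.5 × 65039.5 × 10⁻ᴺ ≤ 1.4 → 10⁻ᴺ ≤ 4.305e-05, so N ≥ 4.37.
At 4 places the error can reach 3.25 m, but 5 places keeps it to 0.325 m.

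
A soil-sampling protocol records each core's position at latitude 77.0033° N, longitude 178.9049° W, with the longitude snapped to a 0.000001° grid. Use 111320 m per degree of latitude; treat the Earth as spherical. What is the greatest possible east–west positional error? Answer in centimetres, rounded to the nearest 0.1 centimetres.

1.3 centimetres

With a 0.000001° grid the true value lies within half a step, ±0.000001°/2 = ±5e-07°, of the stored one.
At latitude 77.0033° a degree of longitude spans 111320 m × cos 77.0033° = 111320 × 0.2249 ≈ 25035.3 m.
So at most 5e-07° × 25035.3 ≈ 0.0125177 m east–west.
That is 0.0125177 m = 1.2518 cm.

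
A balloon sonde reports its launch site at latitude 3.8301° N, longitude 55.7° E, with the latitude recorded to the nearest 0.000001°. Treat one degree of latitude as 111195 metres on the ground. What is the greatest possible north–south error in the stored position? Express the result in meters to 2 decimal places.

0.06 meters

Rounding to 6 decimal places leaves the latitude within ±5e-07° of the true value.
Along the meridian that is 5e-07° × 111195 m/° = 0.0555975 m.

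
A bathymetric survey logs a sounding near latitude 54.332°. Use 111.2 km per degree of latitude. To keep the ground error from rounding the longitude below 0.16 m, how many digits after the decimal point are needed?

6 decimal places

At 54.332° one degree of longitude covers 111200 × cos 54.332° ≈ 111200 × 0.5831 ≈ 64839.3 m.
Rounding to N decimal places gives at most 0.5 × 10⁻ᴺ degrees of error, i.e. 0.5 × 10⁻ᴺ × 64839.3 m.
Setting 32419.7 × 10⁻ᴺ ≤ 0.16 gives 10ᴺ ≥ 2.026e+05, i.e. N ≥ 5.31.
So 6 decimal places suffice (0.0324 m); 5 would allow up to 0.324 m.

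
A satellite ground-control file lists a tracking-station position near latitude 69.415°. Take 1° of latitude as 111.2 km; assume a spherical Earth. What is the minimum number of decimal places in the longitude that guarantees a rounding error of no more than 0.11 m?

6

At 69.415° one degree of longitude covers 111200 × cos 69.415° ≈ 111200 × 0.3516 ≈ 39097.5 m.
With N decimal places the half-ulp bound is 0.5·10⁻ᴺ°, or 0.5·10⁻ᴺ × 39097.5 m on the ground.
Setting 19548.8 × 10⁻ᴺ ≤ 0.11 gives 10ᴺ ≥ 1.777e+05, i.e. N ≥ 5.25.
N = 5 would give 0.195 m (too coarse); N = 6 gives 0.0195 m ≤ 0.11 m.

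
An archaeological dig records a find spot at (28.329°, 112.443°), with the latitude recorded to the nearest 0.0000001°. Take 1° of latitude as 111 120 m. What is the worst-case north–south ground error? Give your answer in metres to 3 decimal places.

Rounding to 7 decimal places leaves the latitude within ±5e-08° of the true value.
North–south distance: 5e-08° × 111120 m/° = 0.005556 m.

0.006 metres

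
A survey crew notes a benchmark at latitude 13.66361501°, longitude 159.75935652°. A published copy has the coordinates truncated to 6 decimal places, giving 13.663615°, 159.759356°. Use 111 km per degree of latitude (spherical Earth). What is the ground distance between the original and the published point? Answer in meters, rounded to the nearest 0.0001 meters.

Δlat = 13.66361501 − 13.663615 = +0.00000001°; Δlon = 159.75935652 − 159.759356 = +0.00000052°.
North–south shift: 0.00000001 × 111000 = 0.00111 m.
E–W at 13.6636°: 0.00000052° × 111000 × cos 13.6636° = 0.00000052 × 111000 × 0.9717 ≈ 0.0560865 m.
Combined displacement = (0.00111² + 0.0560865²)^½ ≈ 0.0560975 m.

0.0561 meters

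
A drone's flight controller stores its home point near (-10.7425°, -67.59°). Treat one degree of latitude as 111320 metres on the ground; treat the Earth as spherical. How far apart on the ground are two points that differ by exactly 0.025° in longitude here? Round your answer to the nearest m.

2734 m

One degree of longitude here spans 111320 × cos 10.7425° = 111320 × 0.9825 ≈ 109369 m; 0.025° of that is 2734.23 m.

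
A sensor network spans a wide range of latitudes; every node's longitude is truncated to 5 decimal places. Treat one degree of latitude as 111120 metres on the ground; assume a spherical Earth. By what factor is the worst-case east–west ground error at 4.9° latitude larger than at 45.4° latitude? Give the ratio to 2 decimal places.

1.42

Truncating at 5 decimal places can drop up to a full unit in the last place, so the longitude may be off by as much as 1e-05°.
Error at 4.9° = 1e-05° × 111120 × cos 4.9° ≈ 1.1112 × 0.9963 = 1.1071 m.
At 45.4°: 1e-05° × 111120 × cos 45.4° = 1e-05 × 111120 × 0.7022 ≈ 0.78023 m.
Ratio: 1.1071 / 0.78023 = cos 4.9° / cos 45.4° ≈ 1.4190.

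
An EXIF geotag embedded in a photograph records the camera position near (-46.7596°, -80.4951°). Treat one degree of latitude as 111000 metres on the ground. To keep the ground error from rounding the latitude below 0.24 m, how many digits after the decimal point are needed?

One degree of latitude covers 111000 m.
N decimal places → at most half a unit in the last place, 0.5 × 10⁻ᴺ° = 111000/2 × 10⁻ᴺ m.
Need 0.5 × 111000 × 10⁻ᴺ ≤ 0.24 → 10⁻ᴺ ≤ 4.324e-06, so N ≥ 5.36.
N = 5 would give 0.555 m (too coarse); N = 6 gives 0.0555 m ≤ 0.24 m.

6 decimal places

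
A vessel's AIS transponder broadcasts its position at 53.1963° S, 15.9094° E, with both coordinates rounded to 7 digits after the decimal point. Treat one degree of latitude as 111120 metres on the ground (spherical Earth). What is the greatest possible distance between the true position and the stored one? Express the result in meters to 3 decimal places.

0.006 meters

Rounding to 7 decimal places leaves each coordinate within ±5e-08° of the true value.
Latitude error → 5e-08 × 111120 = 0.005556 m along the meridian.
Longitude error → 5e-08 × 111120 × cos 53.1963° = 5e-08 × 111120 × 0.5991 ≈ 0.00332846 m.
The two errors are perpendicular, so the maximum displacement is √(0.005556² + 0.00332846²) ≈ 0.00647671 m.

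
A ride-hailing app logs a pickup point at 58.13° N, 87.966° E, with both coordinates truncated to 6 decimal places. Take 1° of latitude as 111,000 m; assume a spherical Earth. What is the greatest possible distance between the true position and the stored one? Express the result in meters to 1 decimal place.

Truncating at 6 decimal places can drop up to a full unit in the last place, so each coordinate may be off by as much as 1e-06°.
N–S: 1e-06° × 111000 m/° = 0.111 m.
East–west component at 58.13°: 1e-06° × 111000 × cos 58.13° ≈ 1e-06 × 58607.3 ≈ 0.0586073 m.
Worst case both components are at the extreme and orthogonal: √(0.111² + 0.0586073²) ≈ 0.125522 m.

0.1 meters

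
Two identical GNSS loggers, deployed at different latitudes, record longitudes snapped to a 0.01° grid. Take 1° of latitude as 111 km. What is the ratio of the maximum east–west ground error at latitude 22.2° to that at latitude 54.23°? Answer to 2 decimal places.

1.58

With a 0.01° grid the true value lies within half a step, ±0.01°/2 = ±0.005°, of the stored one.
Error at 22.2° = 0.005° × 111000 × cos 22.2° ≈ 555 × 0.9259 = 513.86 m.
At 54.23°: 0.005° × 111000 × cos 54.23° = 0.005 × 111000 × 0.5845 ≈ 324.42 m.
Ratio: 513.86 / 324.42 = cos 22.2° / cos 54.23° ≈ 1.5839.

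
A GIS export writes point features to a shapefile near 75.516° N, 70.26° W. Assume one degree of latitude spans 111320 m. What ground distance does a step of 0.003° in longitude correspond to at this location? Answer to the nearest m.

0.003° of longitude at 75.516° is 0.003 × 111320 × cos 75.516° ≈ 0.003 × 27842.2 = 83.5266 m.

84 m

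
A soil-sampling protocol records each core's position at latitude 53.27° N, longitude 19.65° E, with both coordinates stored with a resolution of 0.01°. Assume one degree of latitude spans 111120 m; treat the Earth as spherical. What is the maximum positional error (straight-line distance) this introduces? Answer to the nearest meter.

With a 0.01° grid the true value lies within half a step, ±0.01°/2 = ±0.005°, of the stored one.
Latitude error → 0.005 × 111120 = 555.6 m along the meridian.
East–west component at 53.27°: 0.005° × 111120 × cos 53.27° ≈ 0.005 × 66454.7 ≈ 332.274 m.
The two errors are perpendicular, so the maximum displacement is √(555.6² + 332.274²) ≈ 647.377 m.

647 meters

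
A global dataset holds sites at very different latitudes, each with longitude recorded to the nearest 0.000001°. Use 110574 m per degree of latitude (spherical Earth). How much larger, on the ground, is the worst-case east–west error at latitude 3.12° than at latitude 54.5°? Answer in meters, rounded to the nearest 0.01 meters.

0.02 meters

Rounding to 6 decimal places leaves the longitude within ±5e-07° of the true value.
Error at 3.12° = 5e-07° × 110574 × cos 3.12° ≈ 0.055287 × 0.9985 = 0.055205 m.
Error at 54.5° = 5e-07° × 110574 × cos 54.5° ≈ 0.055287 × 0.5807 = 0.032105 m.
So the lower-latitude error exceeds the higher by 0.055205 − 0.032105 = 0.0231 m.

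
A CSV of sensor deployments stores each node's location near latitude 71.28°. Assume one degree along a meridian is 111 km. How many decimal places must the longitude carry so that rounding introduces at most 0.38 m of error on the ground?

At 71.28° one degree of longitude covers 111000 × cos 71.28° ≈ 111000 × 0.3209 ≈ 35624.7 m.
N decimal places → at most half a unit in the last place, 0.5 × 10⁻ᴺ° = 35624.7/2 × 10⁻ᴺ m.
Need 0.5 × 35624.7 × 10⁻ᴺ ≤ 0.38 → 10⁻ᴺ ≤ 2.133e-05, so N ≥ 4.67.
N = 4 would give 1.78 m (too coarse); N = 5 gives 0.178 m ≤ 0.38 m.

5 decimal places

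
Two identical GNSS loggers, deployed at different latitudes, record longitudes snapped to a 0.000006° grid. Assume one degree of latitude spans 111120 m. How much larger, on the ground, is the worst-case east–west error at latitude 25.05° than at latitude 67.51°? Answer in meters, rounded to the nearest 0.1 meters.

With a 0.000006° grid the true value lies within half a step, ±0.000006°/2 = ±3e-06°, of the stored one.
Error at 25.05° = 3e-06° × 111120 × cos 25.05° ≈ 0.33336 × 0.9059 = 0.302 m.
At 67.51°: 3e-06° × 111120 × cos 67.51° = 3e-06 × 111120 × 0.3825 ≈ 0.12752 m.
Difference: 0.302 − 0.12752 = 0.17449 m.

0.2 meters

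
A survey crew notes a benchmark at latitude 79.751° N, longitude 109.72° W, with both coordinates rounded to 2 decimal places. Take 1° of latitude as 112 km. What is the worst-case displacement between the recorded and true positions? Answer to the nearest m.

Rounding to 2 decimal places leaves each coordinate within ±0.005° of the true value.
N–S: 0.005° × 112000 m/° = 560 m.
E–W at 79.751°: 0.005° × 112000 × cos 79.751° = 0.005 × 112000 × 0.1779 ≈ 99.6388 m.
The two errors are perpendicular, so the maximum displacement is √(560² + 99.6388²) ≈ 568.795 m.

569 m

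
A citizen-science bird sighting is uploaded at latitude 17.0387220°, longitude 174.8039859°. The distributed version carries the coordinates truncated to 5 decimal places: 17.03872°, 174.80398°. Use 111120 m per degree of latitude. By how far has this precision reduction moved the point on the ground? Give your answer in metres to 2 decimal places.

Δlat = 17.0387220 − 17.03872 = +0.0000020°; Δlon = 174.8039859 − 174.80398 = +0.0000059°.
N–S: 0.0000020° × 111120 m/° = 0.22224 m.
East–west at this latitude: 0.0000059° × 111120 × cos 17.0387° ≈ 0.0000059 × 106243 = 0.626831 m.
Combined displacement = (0.22224² + 0.626831²)^½ ≈ 0.665063 m.

0.67 metres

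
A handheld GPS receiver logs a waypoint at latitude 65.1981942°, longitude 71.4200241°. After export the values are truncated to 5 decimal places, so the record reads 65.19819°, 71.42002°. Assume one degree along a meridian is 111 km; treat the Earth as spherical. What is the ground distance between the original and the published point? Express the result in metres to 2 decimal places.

Δlat = 65.1981942 − 65.19819 = +0.0000042°; Δlon = 71.4200241 − 71.42002 = +0.0000041°.
North–south shift: 0.0000042 × 111000 = 0.4662 m.
East–west at this latitude: 0.0000041° × 111000 × cos 65.1982° ≈ 0.0000041 × 46562.4 = 0.190906 m.
Hypotenuse of the two orthogonal shifts: √(0.4662² + 0.190906²) = 0.503773 m.

0.50 metres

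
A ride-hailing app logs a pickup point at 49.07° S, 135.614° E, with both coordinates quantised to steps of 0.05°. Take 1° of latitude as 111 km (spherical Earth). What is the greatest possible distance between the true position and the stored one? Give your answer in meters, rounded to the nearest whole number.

With a 0.05° grid the true value lies within half a step, ±0.05°/2 = ±0.025°, of the stored one.
Latitude error → 0.025 × 111000 = 2775 m along the meridian.
Longitude error → 0.025 × 111000 × cos 49.07° = 0.025 × 111000 × 0.6551 ≈ 1818 m.
The two errors are perpendicular, so the maximum displacement is √(2775² + 1818²) ≈ 3317.49 m.

3317 meters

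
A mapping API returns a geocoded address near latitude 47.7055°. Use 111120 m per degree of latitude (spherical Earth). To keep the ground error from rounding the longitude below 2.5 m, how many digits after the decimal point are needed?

At 47.7055° one degree of longitude covers 111120 × cos 47.7055° ≈ 111120 × 0.6729 ≈ 74777.3 m.
N decimal places → at most half a unit in the last place, 0.5 × 10⁻ᴺ° = 74777.3/2 × 10⁻ᴺ m.
Setting 37388.6 × 10⁻ᴺ ≤ 2.5 gives 10ᴺ ≥ 1.496e+04, i.e. N ≥ 4.17.
N = 4 would give 3.74 m (too coarse); N = 5 gives 0.374 m ≤ 2.5 m.

5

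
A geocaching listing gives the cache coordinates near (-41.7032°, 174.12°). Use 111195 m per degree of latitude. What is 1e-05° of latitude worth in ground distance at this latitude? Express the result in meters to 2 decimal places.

1.11 meters

Along a meridian 1e-05° is 1e-05 × 111195 = 1.11195 m.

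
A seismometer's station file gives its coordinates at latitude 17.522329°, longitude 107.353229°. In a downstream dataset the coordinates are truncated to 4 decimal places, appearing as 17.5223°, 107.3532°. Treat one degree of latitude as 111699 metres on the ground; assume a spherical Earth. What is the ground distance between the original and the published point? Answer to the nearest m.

The latitude changed by +0.000029° and the longitude by +0.000029°.
North–south shift: 0.000029 × 111699 = 3.23927 m.
E–W at 17.5223°: 0.000029° × 111699 × cos 17.5223° = 0.000029 × 111699 × 0.9536 ≈ 3.08897 m.
Hypotenuse of the two orthogonal shifts: √(3.23927² + 3.08897²) = 4.476 m.

4 m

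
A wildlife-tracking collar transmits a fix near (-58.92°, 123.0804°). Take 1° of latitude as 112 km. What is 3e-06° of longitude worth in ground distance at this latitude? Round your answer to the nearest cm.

One degree of longitude here spans 112000 × cos 58.92° = 112000 × 0.5162 ≈ 57818.3 m; 3e-06° of that is 0.173455 m.
That is 0.173455 m = 17.345 cm.

17 cm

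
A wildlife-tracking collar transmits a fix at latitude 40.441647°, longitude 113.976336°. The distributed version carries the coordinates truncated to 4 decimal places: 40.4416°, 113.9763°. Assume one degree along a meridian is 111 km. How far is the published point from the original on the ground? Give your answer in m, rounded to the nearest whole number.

The latitude changed by +0.000047° and the longitude by +0.000036°.
North–south shift: 0.000047 × 111000 = 5.217 m.
E–W at 40.4416°: 0.000036° × 111000 × cos 40.4416° = 0.000036 × 111000 × 0.7611 ≈ 3.04123 m.
Combined displacement = (5.217² + 3.04123²)^½ ≈ 6.03872 m.

6 m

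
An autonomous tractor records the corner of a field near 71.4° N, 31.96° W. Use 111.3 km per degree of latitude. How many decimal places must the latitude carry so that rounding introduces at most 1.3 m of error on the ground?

One degree of latitude covers 111300 m.
With N decimal places the half-ulp bound is 0.5·10⁻ᴺ°, or 0.5·10⁻ᴺ × 111300 m on the ground.
Need 0.5 × 111300 × 10⁻ᴺ ≤ 1.3 → 10⁻ᴺ ≤ 2.336e-05, so N ≥ 4.63.
N = 4 would give 5.57 m (too coarse); N = 5 gives 0.556 m ≤ 1.3 m.

5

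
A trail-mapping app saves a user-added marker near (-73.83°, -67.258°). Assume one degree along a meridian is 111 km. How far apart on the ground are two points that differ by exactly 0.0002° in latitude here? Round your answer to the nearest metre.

22 metres

0.0002° × 111000 m/° = 22.2 m.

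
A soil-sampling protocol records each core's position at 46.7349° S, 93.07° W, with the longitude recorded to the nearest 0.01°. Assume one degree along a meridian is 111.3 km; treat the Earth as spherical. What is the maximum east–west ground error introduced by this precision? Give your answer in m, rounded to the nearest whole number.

Rounding to 2 decimal places leaves the longitude within ±0.005° of the true value.
Parallels shrink by cos φ, so at 46.7349° a degree of longitude is 111300 × 0.6854 ≈ 76282.2 m.
Maximum E–W displacement: 0.005 × 76282.2 = 381.411 m.

381 m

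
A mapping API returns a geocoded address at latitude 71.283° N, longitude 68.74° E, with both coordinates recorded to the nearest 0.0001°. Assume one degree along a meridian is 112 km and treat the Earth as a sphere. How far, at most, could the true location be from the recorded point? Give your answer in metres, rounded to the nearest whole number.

Rounding to 4 decimal places leaves each coordinate within ±5e-05° of the true value.
N–S: 5e-05° × 112000 m/° = 5.6 m.
East–west component at 71.283°: 5e-05° × 112000 × cos 71.283° ≈ 5e-05 × 35940.1 ≈ 1.79701 m.
Combining orthogonally: (5.6² + 1.79701²)^½ ≈ 5.88126 m.

6 metres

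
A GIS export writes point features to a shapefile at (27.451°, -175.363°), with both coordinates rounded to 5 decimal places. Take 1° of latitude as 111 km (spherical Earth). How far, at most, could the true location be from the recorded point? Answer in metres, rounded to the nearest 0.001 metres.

Rounding to 5 decimal places leaves each coordinate within ±5e-06° of the true value.
North–south component: 5e-06° × 111000 = 0.555 m.
Longitude error → 5e-06 × 111000 × cos 27.451° = 5e-06 × 111000 × 0.8874 ≈ 0.49251 m.
Worst case both components are at the extreme and orthogonal: √(0.555² + 0.49251²) ≈ 0.742018 m.

0.742 metres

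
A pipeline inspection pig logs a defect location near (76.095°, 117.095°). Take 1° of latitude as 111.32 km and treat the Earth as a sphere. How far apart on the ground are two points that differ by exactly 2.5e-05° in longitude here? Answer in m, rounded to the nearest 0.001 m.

0.669 m

2.5e-05° of longitude at 76.095° is 2.5e-05 × 111320 × cos 76.095° ≈ 2.5e-05 × 26751.6 = 0.66879 m.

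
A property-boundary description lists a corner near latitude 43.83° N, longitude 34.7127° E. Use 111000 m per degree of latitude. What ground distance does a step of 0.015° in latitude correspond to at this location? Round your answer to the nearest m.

Along a meridian 0.015° is 0.015 × 111000 = 1665 m.

1665 m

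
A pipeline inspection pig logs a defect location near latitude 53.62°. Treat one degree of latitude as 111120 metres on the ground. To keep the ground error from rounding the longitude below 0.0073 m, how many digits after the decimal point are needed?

7 decimal places

At 53.62° one degree of longitude covers 111120 × cos 53.62° ≈ 111120 × 0.5931 ≈ 65909.5 m.
With N decimal places the half-ulp bound is 0.5·10⁻ᴺ°, or 0.5·10⁻ᴺ × 65909.5 m on the ground.
Setting 32954.7 × 10⁻ᴺ ≤ 0.0073 gives 10ᴺ ≥ 4.514e+06, i.e. N ≥ 6.65.
So 7 decimal places suffice (0.0033 m); 6 would allow up to 0.033 m.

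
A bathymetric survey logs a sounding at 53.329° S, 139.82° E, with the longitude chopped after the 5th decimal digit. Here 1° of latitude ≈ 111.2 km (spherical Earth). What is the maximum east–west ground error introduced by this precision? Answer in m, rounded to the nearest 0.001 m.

0.664 m

Truncating at 5 decimal places can drop up to a full unit in the last place, so the longitude may be off by as much as 1e-05°.
Parallels shrink by cos φ, so at 53.329° a degree of longitude is 111200 × 0.5972 ≈ 66410.8 m.
Maximum E–W displacement: 1e-05 × 66410.8 = 0.664108 m.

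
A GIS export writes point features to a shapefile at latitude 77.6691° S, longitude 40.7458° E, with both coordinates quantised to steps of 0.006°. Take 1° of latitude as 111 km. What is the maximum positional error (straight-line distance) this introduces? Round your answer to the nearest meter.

With a 0.006° grid the true value lies within half a step, ±0.006°/2 = ±0.003°, of the stored one.
North–south component: 0.003° × 111000 = 333 m.
Longitude error → 0.003 × 111000 × cos 77.6691° = 0.003 × 111000 × 0.2136 ≈ 71.1146 m.
Worst case both components are at the extreme and orthogonal: √(333² + 71.1146²) ≈ 340.509 m.

341 meters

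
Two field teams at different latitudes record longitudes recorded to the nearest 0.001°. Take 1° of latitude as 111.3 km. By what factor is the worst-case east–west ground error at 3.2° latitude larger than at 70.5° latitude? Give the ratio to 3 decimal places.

Rounding to 3 decimal places leaves the longitude within ±0.0005° of the true value.
Error at 3.2° = 0.0005° × 111300 × cos 3.2° ≈ 55.65 × 0.9984 = 55.563 m.
At 70.5°: 0.0005° × 111300 × cos 70.5° = 0.0005 × 111300 × 0.3338 ≈ 18.576 m.
The ratio reduces to cos 3.2° / cos 70.5° = 0.9984/0.3338 ≈ 2.9911.

2.991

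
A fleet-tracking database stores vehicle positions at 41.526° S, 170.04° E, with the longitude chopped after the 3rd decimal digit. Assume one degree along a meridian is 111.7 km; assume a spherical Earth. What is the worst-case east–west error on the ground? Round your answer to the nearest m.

84 m

Truncating at 3 decimal places can drop up to a full unit in the last place, so the longitude may be off by as much as 0.001°.
Parallels shrink by cos φ, so at 41.526° a degree of longitude is 111700 × 0.7487 ≈ 83624.8 m.
Maximum E–W displacement: 0.001 × 83624.8 = 83.6248 m.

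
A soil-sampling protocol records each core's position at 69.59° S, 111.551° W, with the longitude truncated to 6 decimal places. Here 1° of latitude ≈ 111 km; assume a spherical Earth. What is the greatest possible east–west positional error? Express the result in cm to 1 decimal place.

Truncating at 6 decimal places can drop up to a full unit in the last place, so the longitude may be off by as much as 1e-06°.
Parallels shrink by cos φ, so at 69.59° a degree of longitude is 111000 × 0.3487 ≈ 38709.7 m.
Maximum E–W displacement: 1e-06 × 38709.7 = 0.0387097 m.
That is 0.0387097 m = 3.871 cm.

3.9 cm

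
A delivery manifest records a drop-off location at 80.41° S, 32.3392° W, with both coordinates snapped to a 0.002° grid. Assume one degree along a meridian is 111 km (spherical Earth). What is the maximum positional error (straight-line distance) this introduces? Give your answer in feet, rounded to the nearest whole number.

With a 0.002° grid the true value lies within half a step, ±0.002°/2 = ±0.001°, of the stored one.
Latitude error → 0.001 × 111000 = 111 m along the meridian.
E–W at 80.41°: 0.001° × 111000 × cos 80.41° = 0.001 × 111000 × 0.1666 ≈ 18.4922 m.
Worst case both components are at the extreme and orthogonal: √(111² + 18.4922²) ≈ 112.53 m.
Converting: 112.53 m × 3.2808 ft/m ≈ 369.19 ft.

369 feet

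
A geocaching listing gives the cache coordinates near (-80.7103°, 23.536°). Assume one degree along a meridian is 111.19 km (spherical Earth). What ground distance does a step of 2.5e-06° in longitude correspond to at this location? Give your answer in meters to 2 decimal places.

0.04 meters

2.5e-06° of longitude at 80.7103° is 2.5e-06 × 111190 × cos 80.7103° ≈ 2.5e-06 × 17949 = 0.0448725 m.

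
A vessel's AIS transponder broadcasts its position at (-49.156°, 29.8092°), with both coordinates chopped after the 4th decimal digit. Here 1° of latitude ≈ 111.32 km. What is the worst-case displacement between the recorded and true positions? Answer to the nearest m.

Truncating at 4 decimal places can drop up to a full unit in the last place, so each coordinate may be off by as much as 0.0001°.
North–south component: 0.0001° × 111320 = 11.132 m.
Longitude error → 0.0001 × 111320 × cos 49.156° = 0.0001 × 111320 × 0.6540 ≈ 7.28035 m.
Combining orthogonally: (11.132² + 7.28035²)^½ ≈ 13.3013 m.

13 m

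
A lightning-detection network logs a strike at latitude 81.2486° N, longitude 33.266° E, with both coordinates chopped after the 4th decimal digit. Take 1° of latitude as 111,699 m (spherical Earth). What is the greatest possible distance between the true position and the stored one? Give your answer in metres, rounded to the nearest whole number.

Truncating at 4 decimal places can drop up to a full unit in the last place, so each coordinate may be off by as much as 0.0001°.
North–south component: 0.0001° × 111699 = 11.1699 m.
Longitude error → 0.0001 × 111699 × cos 81.2486° = 0.0001 × 111699 × 0.1521 ≈ 1.69947 m.
The two errors are perpendicular, so the maximum displacement is √(11.1699² + 1.69947²) ≈ 11.2984 m.

11 metres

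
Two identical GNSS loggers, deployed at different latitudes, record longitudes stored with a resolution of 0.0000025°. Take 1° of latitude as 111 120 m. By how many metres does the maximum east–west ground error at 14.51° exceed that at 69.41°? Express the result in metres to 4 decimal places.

0.0856 metres

With a 0.0000025° grid the true value lies within half a step, ±0.0000025°/2 = ±1.25e-06°, of the stored one.
Error at 14.51° = 1.25e-06° × 111120 × cos 14.51° ≈ 0.1389 × 0.9681 = 0.13447 m.
Error at 69.41° = 1.25e-06° × 111120 × cos 69.41° ≈ 0.1389 × 0.3517 = 0.048848 m.
Difference: 0.13447 − 0.048848 = 0.085622 m.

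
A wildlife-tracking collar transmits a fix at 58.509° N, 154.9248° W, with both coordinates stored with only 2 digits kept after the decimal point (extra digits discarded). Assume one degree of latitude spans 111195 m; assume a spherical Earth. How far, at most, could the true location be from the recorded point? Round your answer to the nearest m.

1255 m

Truncating at 2 decimal places can drop up to a full unit in the last place, so each coordinate may be off by as much as 0.01°.
N–S: 0.01° × 111195 m/° = 1111.95 m.
E–W at 58.509°: 0.01° × 111195 × cos 58.509° = 0.01 × 111195 × 0.5224 ≈ 580.843 m.
Worst case both components are at the extreme and orthogonal: √(1111.95² + 580.843²) ≈ 1254.52 m.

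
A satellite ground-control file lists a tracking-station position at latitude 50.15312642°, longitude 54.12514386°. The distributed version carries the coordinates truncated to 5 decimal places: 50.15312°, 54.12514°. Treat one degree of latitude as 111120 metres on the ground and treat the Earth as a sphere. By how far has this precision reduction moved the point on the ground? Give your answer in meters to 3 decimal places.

0.764 meters

Δlat = 50.15312642 − 50.15312 = +0.00000642°; Δlon = 54.12514386 − 54.12514 = +0.00000386°.
N–S: 0.00000642° × 111120 m/° = 0.71339 m.
E–W at 50.1531°: 0.00000386° × 111120 × cos 50.1531° = 0.00000386 × 111120 × 0.6407 ≈ 0.274827 m.
Distance: √(0.71339² + 0.274827²) ≈ 0.764497 m.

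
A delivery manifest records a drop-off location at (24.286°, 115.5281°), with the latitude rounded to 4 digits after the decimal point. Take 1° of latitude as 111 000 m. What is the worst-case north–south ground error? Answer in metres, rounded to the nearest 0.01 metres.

5.55 metres

Rounding to 4 decimal places leaves the latitude within ±5e-05° of the true value.
Along the meridian that is 5e-05° × 111000 m/° = 5.55 m.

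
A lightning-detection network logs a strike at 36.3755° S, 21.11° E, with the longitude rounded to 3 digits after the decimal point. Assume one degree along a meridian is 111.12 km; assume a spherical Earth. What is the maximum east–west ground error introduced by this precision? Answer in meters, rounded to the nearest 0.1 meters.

44.7 meters

Rounding to 3 decimal places leaves the longitude within ±0.0005° of the true value.
One degree of longitude at 36.3755° is 111120 × cos 36.3755° ≈ 111120 × 0.8051 = 89468 m.
So at most 0.0005° × 89468 ≈ 44.734 m east–west.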